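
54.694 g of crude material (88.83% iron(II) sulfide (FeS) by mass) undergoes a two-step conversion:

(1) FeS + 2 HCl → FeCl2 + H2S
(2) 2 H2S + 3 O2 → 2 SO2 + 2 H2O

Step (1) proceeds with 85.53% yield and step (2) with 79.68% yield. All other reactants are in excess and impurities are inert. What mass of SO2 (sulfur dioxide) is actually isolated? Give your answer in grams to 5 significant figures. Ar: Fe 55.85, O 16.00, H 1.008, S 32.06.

Pure FeS = 54.694 × 0.8883 = 48.5847 g.
M(FeS) = 55.85 + 32.06 = 87.91 g/mol.
M(SO2) = 32.06 + 2(16.00) = 64.06 g/mol.
n(FeS) = 48.5847 / 87.91 = 0.552664 mol.
Step 1 (FeS:H2S = 1:1): theoretical n(H2S) = 0.552664 mol; at 85.53% yield, n(H2S) = 0.472693 mol.
Step 2 (H2S:SO2 = 2:2): theoretical n(SO2) = 0.472693 mol, so theoretical mass = 0.472693 × 64.06 = 30.2807 g.
At 79.68% yield, actual mass of SO2 = 30.2807 × 0.7968 = 24.1277 g.

24.128 g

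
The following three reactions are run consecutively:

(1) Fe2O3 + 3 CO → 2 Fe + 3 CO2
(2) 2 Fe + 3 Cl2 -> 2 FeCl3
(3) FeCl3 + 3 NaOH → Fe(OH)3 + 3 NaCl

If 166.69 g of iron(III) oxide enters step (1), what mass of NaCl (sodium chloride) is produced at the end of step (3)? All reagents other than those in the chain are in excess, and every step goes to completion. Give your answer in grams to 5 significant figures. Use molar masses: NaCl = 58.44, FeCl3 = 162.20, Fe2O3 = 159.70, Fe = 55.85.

365.99 g

n(Fe2O3) = 166.69 / 159.70 = 1.04377 mol.
Reaction (1): Fe2O3→Fe ratio 1:2 ⇒ n(Fe) = 2.08754 mol.
Reaction (2): Fe→FeCl3 ratio 2:2 ⇒ n(FeCl3) = 2.08754 mol.
Reaction (3): FeCl3→NaCl ratio 1:3 ⇒ n(NaCl) = 6.26262 mol.
Mass of NaCl = 6.26262 × 58.44 = 365.987 g.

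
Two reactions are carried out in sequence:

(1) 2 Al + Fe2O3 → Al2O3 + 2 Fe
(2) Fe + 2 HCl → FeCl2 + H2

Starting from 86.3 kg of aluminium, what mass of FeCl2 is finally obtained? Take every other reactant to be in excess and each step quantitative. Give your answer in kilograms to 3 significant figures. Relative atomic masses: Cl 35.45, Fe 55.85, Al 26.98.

405 kg

M(Al) = 26.98 g/mol.
M(FeCl2) = 55.85 + 2(35.45) = 126.75 g/mol.
86.3 kg = 86300 g.
n(Al) = 86300 / 26.98 = 3199 mol.
Step 1 gives a 2:2 ratio of Al to Fe, so n(Fe) = 3199 mol.
In step 2 the Fe:FeCl2 ratio is 1:1, so n(FeCl2) = 3199 mol.
Mass of FeCl2 = 3199 × 126.75 = 405400 g = 405 kg.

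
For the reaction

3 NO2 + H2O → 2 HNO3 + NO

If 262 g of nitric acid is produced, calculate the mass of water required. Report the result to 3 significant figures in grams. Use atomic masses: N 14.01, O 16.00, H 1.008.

M(HNO3) = 1.008 + 14.01 + 3(16.00) = 63.018 g/mol.
M(H2O) = 2(1.008) + 16.00 = 18.016 g/mol.
n(HNO3) = 262.0 g / 63.018 g/mol = 4.158 mol.
From the equation the HNO3:H2O mole ratio is 2:1, so n(H2O) = 4.158 × 1/2 = 2.079 mol.
Mass of H2O = 2.079 mol × 18.016 g/mol = 37.45 g.

37.5 g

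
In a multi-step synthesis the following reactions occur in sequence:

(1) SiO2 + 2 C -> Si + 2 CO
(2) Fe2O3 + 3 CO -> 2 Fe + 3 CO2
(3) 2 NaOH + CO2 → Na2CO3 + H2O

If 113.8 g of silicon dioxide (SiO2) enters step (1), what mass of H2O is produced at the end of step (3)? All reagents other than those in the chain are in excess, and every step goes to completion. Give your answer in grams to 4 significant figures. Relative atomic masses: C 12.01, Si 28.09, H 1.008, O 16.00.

68.24 g

M(SiO2) = 28.09 + 2(16.00) = 60.09 g/mol.
M(H2O) = 2(1.008) + 16.00 = 18.016 g/mol.
n(SiO2) = 113.8 / 60.09 = 1.8938 mol.
Reaction (1): SiO2→CO ratio 1:2 ⇒ n(CO) = 3.7877 mol.
Reaction (2): CO→CO2 ratio 3:3 ⇒ n(CO2) = 3.7877 mol.
Reaction (3): CO2→H2O ratio 1:1 ⇒ n(H2O) = 3.7877 mol.
Mass of H2O = 3.7877 × 18.016 = 68.238 g.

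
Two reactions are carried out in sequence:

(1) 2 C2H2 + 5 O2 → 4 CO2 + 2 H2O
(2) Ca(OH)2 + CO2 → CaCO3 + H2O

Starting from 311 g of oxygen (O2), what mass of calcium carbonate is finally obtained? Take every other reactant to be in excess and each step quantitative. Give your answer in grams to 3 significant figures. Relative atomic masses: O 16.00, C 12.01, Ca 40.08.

M(O2) = 2(16.00) = 32.00 g/mol.
M(CaCO3) = 40.08 + 12.01 + 3(16.00) = 100.09 g/mol.
n(O2) = 311.0 / 32.00 = 9.719 mol.
Step 1 gives a 5:4 ratio of O2 to CO2, so n(CO2) = 7.775 mol.
In step 2 the CO2:CaCO3 ratio is 1:1, so n(CaCO3) = 7.775 mol.
Mass of CaCO3 = 7.775 × 100.09 = 778.2 g.

778 g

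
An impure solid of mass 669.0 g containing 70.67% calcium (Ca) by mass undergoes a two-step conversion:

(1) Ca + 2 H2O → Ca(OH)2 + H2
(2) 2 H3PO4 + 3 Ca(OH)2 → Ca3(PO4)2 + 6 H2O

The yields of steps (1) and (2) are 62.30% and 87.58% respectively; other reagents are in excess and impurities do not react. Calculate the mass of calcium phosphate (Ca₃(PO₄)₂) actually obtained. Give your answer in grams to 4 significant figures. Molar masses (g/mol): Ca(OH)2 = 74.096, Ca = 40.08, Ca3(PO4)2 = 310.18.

665.5 g

Pure Ca = 669.0 × 0.7067 = 472.78 g.
n(Ca) = 472.78 / 40.08 = 11.796 mol.
Step 1 (Ca:Ca(OH)2 = 1:1): theoretical n(Ca(OH)2) = 11.796 mol; at 62.30% yield, n(Ca(OH)2) = 7.3489 mol.
Step 2 (Ca(OH)2:Ca3(PO4)2 = 3:1): theoretical n(Ca3(PO4)2) = 2.4496 mol, so theoretical mass = 2.4496 × 310.18 = 759.83 g.
At 87.58% yield, actual mass of Ca3(PO4)2 = 759.83 × 0.8758 = 665.46 g.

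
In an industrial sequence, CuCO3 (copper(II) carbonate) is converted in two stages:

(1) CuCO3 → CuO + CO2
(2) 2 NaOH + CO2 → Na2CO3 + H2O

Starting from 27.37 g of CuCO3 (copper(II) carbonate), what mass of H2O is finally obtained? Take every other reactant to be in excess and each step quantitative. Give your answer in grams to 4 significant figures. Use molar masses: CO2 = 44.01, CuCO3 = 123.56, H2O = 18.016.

3.991 g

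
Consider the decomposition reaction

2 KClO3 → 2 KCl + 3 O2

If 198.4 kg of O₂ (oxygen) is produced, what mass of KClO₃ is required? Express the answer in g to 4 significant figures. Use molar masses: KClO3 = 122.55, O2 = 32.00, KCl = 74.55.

506500 g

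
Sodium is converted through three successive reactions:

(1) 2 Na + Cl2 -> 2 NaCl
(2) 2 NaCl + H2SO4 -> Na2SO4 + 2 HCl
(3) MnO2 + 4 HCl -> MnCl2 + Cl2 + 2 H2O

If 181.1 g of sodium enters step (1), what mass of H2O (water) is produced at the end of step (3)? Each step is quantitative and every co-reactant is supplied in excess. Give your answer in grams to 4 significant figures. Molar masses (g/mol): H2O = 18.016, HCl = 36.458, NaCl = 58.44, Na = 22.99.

70.96 g

n(Na) = 181.1 / 22.99 = 7.8773 mol.
Reaction (1): Na→NaCl ratio 2:2 ⇒ n(NaCl) = 7.8773 mol.
Reaction (2): NaCl→HCl ratio 2:2 ⇒ n(HCl) = 7.8773 mol.
Reaction (3): HCl→H2O ratio 4:2 ⇒ n(H2O) = 3.9387 mol.
Mass of H2O = 3.9387 × 18.016 = 70.959 g.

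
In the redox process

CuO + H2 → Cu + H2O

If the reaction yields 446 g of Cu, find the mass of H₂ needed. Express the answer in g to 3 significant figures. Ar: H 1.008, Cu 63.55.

14.1 g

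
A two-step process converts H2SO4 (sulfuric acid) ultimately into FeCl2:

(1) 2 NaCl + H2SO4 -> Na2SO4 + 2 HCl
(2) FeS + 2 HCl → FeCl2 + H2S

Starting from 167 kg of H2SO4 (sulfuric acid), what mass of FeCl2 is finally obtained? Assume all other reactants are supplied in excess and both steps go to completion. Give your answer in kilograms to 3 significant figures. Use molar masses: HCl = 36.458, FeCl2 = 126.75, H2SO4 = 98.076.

167 kg = 167000 g.
n(H2SO4) = 167000 / 98.076 = 1703 mol.
Step 1 gives a 1:2 ratio of H2SO4 to HCl, so n(HCl) = 3406 mol.
In step 2 the HCl:FeCl2 ratio is 2:1, so n(FeCl2) = 1703 mol.
Mass of FeCl2 = 1703 × 126.75 = 215800 g = 216 kg.

216 kg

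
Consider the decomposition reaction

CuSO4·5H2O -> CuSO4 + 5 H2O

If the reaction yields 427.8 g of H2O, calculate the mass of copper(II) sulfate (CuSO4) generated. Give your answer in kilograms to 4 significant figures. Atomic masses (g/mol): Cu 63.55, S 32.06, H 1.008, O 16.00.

M(H2O) = 2(1.008) + 16.00 = 18.016 g/mol.
M(CuSO4) = 63.55 + 32.06 + 4(16.00) = 159.61 g/mol.
n(H2O) = 427.80 g / 18.016 g/mol = 23.746 mol.
From the equation the H2O:CuSO4 mole ratio is 5:1, so n(CuSO4) = 23.746 × 1/5 = 4.7491 mol.
Mass of CuSO4 = 4.7491 mol × 159.61 g/mol = 758.01 g.
Converting to kg: 758.01 g = 0.7580 kg.

0.7580 kg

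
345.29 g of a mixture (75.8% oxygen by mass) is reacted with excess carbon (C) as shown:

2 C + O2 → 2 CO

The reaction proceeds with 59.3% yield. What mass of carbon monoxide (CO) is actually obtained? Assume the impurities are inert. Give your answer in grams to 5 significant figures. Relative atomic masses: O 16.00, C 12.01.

Pure O2 available = 345.29 g × 0.758 = 261.730 g.
M(O2) = 2(16.00) = 32.00 g/mol.
M(CO) = 12.01 + 16.00 = 28.01 g/mol.
n(O2) = 261.730 g / 32.00 g/mol = 8.17906 mol.
From the equation the O2:CO mole ratio is 1:2, so n(CO) = 8.17906 × 2/1 = 16.3581 mol.
Mass of CO = 16.3581 mol × 28.01 g/mol = 458.191 g.
Actual mass collected = 458.191 g × 0.593 = 271.707 g.

271.71 g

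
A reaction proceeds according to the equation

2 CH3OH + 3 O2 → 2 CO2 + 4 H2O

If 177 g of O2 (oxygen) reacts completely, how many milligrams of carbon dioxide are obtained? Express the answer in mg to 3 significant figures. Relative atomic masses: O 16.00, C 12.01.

M(O2) = 2(16.00) = 32.00 g/mol.
M(CO2) = 12.01 + 2(16.00) = 44.01 g/mol.
n(O2) = 177.0 g / 32.00 g/mol = 5.531 mol.
From the equation the O2:CO2 mole ratio is 3:2, so n(CO2) = 5.531 × 2/3 = 3.688 mol.
Mass of CO2 = 3.688 mol × 44.01 g/mol = 162.3 g.
Converting to mg: 162.3 g = 162000 mg.

162000 mg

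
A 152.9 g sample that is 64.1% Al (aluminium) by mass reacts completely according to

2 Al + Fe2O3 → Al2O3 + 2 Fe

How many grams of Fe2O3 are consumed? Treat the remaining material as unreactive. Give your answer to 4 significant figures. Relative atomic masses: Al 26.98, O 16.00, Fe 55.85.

290.1 g

Mass of pure Al = 152.9 g × 0.641 = 98.009 g.
M(Al) = 26.98 g/mol.
M(Fe2O3) = 2(55.85) + 3(16.00) = 159.70 g/mol.
n(Al) = 98.009 g / 26.98 g/mol = 3.6327 mol.
From the equation the Al:Fe2O3 mole ratio is 2:1, so n(Fe2O3) = 3.6327 × 1/2 = 1.8163 mol.
Mass of Fe2O3 = 1.8163 mol × 159.70 g/mol = 290.07 g.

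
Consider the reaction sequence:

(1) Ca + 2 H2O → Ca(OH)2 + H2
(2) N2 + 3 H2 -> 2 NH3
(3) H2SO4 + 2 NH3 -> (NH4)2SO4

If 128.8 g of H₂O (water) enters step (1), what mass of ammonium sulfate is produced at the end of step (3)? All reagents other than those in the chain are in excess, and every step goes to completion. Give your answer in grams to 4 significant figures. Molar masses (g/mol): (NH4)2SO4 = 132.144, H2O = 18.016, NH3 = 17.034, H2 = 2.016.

n(H2O) = 128.8 / 18.016 = 7.1492 mol.
Reaction (1): H2O→H2 ratio 2:1 ⇒ n(H2) = 3.5746 mol.
Reaction (2): H2→NH3 ratio 3:2 ⇒ n(NH3) = 2.3831 mol.
Reaction (3): NH3→(NH4)2SO4 ratio 2:1 ⇒ n((NH4)2SO4) = 1.1915 mol.
Mass of (NH4)2SO4 = 1.1915 × 132.144 = 157.45 g.

157.5 g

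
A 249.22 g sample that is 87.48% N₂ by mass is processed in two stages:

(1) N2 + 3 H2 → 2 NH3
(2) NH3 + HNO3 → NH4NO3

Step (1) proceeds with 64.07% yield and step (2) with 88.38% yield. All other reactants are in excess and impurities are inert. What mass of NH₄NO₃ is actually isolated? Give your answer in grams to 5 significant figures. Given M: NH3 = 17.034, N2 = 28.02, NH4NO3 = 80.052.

Pure N2 = 249.22 × 0.8748 = 218.018 g.
n(N2) = 218.018 / 28.02 = 7.78079 mol.
Step 1 (N2:NH3 = 1:2): theoretical n(NH3) = 15.5616 mol; at 64.07% yield, n(NH3) = 9.97030 mol.
Step 2 (NH3:NH4NO3 = 1:1): theoretical n(NH4NO3) = 9.97030 mol, so theoretical mass = 9.97030 × 80.052 = 798.143 g.
At 88.38% yield, actual mass of NH4NO3 = 798.143 × 0.8838 = 705.398 g.

705.40 g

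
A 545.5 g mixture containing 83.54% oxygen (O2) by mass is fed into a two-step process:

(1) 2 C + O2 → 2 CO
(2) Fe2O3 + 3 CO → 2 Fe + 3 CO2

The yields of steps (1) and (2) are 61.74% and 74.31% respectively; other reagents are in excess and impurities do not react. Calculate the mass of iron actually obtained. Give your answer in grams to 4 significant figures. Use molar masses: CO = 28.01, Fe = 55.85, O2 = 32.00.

486.5 g

Pure O2 = 545.5 × 0.8354 = 455.71 g.
n(O2) = 455.71 / 32.00 = 14.241 mol.
Step 1 (O2:CO = 1:2): theoretical n(CO) = 28.482 mol; at 61.74% yield, n(CO) = 17.585 mol.
Step 2 (CO:Fe = 3:2): theoretical n(Fe) = 11.723 mol, so theoretical mass = 11.723 × 55.85 = 654.74 g.
At 74.31% yield, actual mass of Fe = 654.74 × 0.7431 = 486.54 g.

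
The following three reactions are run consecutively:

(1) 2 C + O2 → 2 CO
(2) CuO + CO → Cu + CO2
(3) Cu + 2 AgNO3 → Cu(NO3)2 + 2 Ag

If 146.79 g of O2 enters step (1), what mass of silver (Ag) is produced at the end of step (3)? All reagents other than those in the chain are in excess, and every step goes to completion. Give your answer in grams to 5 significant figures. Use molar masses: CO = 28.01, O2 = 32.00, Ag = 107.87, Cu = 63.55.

n(O2) = 146.79 / 32.00 = 4.58719 mol.
Reaction (1): O2→CO ratio 1:2 ⇒ n(CO) = 9.17437 mol.
Reaction (2): CO→Cu ratio 1:1 ⇒ n(Cu) = 9.17437 mol.
Reaction (3): Cu→Ag ratio 1:2 ⇒ n(Ag) = 18.3487 mol.
Mass of Ag = 18.3487 × 107.87 = 1979.28 g.

1979.3 g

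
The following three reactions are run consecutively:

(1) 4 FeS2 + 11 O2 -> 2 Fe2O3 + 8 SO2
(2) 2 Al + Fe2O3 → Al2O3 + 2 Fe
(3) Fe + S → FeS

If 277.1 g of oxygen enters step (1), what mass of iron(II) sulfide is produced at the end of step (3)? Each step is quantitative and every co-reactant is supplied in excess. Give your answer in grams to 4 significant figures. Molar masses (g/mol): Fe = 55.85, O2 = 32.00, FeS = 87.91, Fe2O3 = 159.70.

n(O2) = 277.1 / 32.00 = 8.6594 mol.
Reaction (1): O2→Fe2O3 ratio 11:2 ⇒ n(Fe2O3) = 1.5744 mol.
Reaction (2): Fe2O3→Fe ratio 1:2 ⇒ n(Fe) = 3.1489 mol.
Reaction (3): Fe→FeS ratio 1:1 ⇒ n(FeS) = 3.1489 mol.
Mass of FeS = 3.1489 × 87.91 = 276.82 g.

276.8 g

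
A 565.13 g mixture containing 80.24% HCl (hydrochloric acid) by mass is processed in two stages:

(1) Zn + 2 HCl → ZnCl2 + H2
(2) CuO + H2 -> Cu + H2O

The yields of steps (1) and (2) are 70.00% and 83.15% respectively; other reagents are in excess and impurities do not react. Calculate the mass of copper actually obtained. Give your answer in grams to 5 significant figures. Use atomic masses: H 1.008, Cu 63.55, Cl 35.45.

230.03 g

Pure HCl = 565.13 × 0.8024 = 453.460 g.
M(HCl) = 1.008 + 35.45 = 36.458 g/mol.
M(Cu) = 63.55 g/mol.
n(HCl) = 453.460 / 36.458 = 12.4379 mol.
Step 1 (HCl:H2 = 2:1): theoretical n(H2) = 6.21894 mol; at 70.00% yield, n(H2) = 4.35326 mol.
Step 2 (H2:Cu = 1:1): theoretical n(Cu) = 4.35326 mol, so theoretical mass = 4.35326 × 63.55 = 276.650 g.
At 83.15% yield, actual mass of Cu = 276.650 × 0.8315 = 230.034 g.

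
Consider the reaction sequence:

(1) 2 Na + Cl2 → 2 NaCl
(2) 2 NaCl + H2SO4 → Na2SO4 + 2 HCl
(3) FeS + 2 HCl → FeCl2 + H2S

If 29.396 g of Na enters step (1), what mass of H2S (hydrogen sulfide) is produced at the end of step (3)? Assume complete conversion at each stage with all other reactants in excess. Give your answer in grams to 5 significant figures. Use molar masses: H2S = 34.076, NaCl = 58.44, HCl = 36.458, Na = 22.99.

21.786 g

n(Na) = 29.396 / 22.99 = 1.27864 mol.
Reaction (1): Na→NaCl ratio 2:2 ⇒ n(NaCl) = 1.27864 mol.
Reaction (2): NaCl→HCl ratio 2:2 ⇒ n(HCl) = 1.27864 mol.
Reaction (3): HCl→H2S ratio 2:1 ⇒ n(H2S) = 0.639321 mol.
Mass of H2S = 0.639321 × 34.076 = 21.7855 g.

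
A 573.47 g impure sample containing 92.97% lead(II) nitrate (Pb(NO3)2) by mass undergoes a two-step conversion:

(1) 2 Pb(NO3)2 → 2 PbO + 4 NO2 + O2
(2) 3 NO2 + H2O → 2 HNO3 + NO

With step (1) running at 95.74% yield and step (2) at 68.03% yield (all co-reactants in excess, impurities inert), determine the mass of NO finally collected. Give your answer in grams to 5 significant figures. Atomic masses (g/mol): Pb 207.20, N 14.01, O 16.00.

Pure Pb(NO3)2 = 573.47 × 0.9297 = 533.155 g.
M(Pb(NO3)2) = 207.20 + 2(14.01) + 6(16.00) = 331.22 g/mol.
M(NO) = 14.01 + 16.00 = 30.01 g/mol.
n(Pb(NO3)2) = 533.155 / 331.22 = 1.60967 mol.
Step 1 (Pb(NO3)2:NO2 = 2:4): theoretical n(NO2) = 3.21934 mol; at 95.74% yield, n(NO2) = 3.08220 mol.
Step 2 (NO2:NO = 3:1): theoretical n(NO) = 1.02740 mol, so theoretical mass = 1.02740 × 30.01 = 30.8322 g.
At 68.03% yield, actual mass of NO = 30.8322 × 0.6803 = 20.9752 g.

20.975 g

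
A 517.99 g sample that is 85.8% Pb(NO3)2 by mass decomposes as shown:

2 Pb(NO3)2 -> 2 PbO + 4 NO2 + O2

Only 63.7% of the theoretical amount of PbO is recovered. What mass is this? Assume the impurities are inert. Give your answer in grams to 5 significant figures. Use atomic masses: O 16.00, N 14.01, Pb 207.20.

190.78 g

Pure Pb(NO3)2 available = 517.99 g × 0.858 = 444.435 g.
M(Pb(NO3)2) = 207.20 + 2(14.01) + 6(16.00) = 331.22 g/mol.
M(PbO) = 207.20 + 16.00 = 223.20 g/mol.
n(Pb(NO3)2) = 444.435 g / 331.22 g/mol = 1.34181 mol.
From the equation the Pb(NO3)2:PbO mole ratio is 2:2, so n(PbO) = 1.34181 × 2/2 = 1.34181 mol.
Mass of PbO = 1.34181 mol × 223.20 g/mol = 299.493 g.
Actual mass collected = 299.493 g × 0.637 = 190.777 g.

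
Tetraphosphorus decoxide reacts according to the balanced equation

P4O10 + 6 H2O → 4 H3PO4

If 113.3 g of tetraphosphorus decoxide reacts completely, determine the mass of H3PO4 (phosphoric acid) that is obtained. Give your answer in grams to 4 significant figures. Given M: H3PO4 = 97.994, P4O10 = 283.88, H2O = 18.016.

156.4 g

n(P4O10) = 113.30 g / 283.88 g/mol = 0.39911 mol.
From the equation the P4O10:H3PO4 mole ratio is 1:4, so n(H3PO4) = 0.39911 × 4/1 = 1.5964 mol.
Mass of H3PO4 = 1.5964 mol × 97.994 g/mol = 156.44 g.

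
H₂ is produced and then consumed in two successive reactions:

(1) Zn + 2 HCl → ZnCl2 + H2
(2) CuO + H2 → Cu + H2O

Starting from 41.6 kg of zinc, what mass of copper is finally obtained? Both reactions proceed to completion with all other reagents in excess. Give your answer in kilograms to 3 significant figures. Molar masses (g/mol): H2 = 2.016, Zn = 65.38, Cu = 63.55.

40.4 kg

41.6 kg = 41600 g.
n(Zn) = 41600 / 65.38 = 636.3 mol.
Step 1 gives a 1:1 ratio of Zn to H2, so n(H2) = 636.3 mol.
In step 2 the H2:Cu ratio is 1:1, so n(Cu) = 636.3 mol.
Mass of Cu = 636.3 × 63.55 = 40440 g = 40.4 kg.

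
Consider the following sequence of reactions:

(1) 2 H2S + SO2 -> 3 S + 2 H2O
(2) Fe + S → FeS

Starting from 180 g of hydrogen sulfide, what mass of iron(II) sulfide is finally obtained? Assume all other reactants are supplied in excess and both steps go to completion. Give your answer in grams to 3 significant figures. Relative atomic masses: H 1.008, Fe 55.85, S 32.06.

M(H2S) = 2(1.008) + 32.06 = 34.076 g/mol.
M(FeS) = 55.85 + 32.06 = 87.91 g/mol.
n(H2S) = 180.0 / 34.076 = 5.282 mol.
Step 1 gives a 2:3 ratio of H2S to S, so n(S) = 7.923 mol.
In step 2 the S:FeS ratio is 1:1, so n(FeS) = 7.923 mol.
Mass of FeS = 7.923 × 87.91 = 696.6 g.

697 g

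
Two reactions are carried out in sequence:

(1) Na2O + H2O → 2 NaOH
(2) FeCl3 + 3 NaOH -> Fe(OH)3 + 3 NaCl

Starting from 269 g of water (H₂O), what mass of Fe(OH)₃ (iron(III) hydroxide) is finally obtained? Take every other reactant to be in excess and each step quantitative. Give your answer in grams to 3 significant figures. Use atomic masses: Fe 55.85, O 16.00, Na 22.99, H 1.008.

M(H2O) = 2(1.008) + 16.00 = 18.016 g/mol.
M(Fe(OH)3) = 55.85 + 3(16.00) + 3(1.008) = 106.874 g/mol.
n(H2O) = 269.0 / 18.016 = 14.93 mol.
Step 1 gives a 1:2 ratio of H2O to NaOH, so n(NaOH) = 29.86 mol.
In step 2 the NaOH:Fe(OH)3 ratio is 3:1, so n(Fe(OH)3) = 9.954 mol.
Mass of Fe(OH)3 = 9.954 × 106.874 = 1064 g.

1060 g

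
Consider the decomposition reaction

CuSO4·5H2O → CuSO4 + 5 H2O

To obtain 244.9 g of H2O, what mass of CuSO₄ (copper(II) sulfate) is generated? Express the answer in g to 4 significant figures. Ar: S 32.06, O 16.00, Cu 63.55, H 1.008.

433.9 g

M(H2O) = 2(1.008) + 16.00 = 18.016 g/mol.
M(CuSO4) = 63.55 + 32.06 + 4(16.00) = 159.61 g/mol.
n(H2O) = 244.90 g / 18.016 g/mol = 13.593 mol.
From the equation the H2O:CuSO4 mole ratio is 5:1, so n(CuSO4) = 13.593 × 1/5 = 2.7187 mol.
Mass of CuSO4 = 2.7187 mol × 159.61 g/mol = 433.93 g.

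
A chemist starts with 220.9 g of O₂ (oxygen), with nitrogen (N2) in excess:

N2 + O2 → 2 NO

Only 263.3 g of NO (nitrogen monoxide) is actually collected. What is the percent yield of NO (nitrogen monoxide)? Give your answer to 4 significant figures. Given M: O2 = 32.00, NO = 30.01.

63.55 %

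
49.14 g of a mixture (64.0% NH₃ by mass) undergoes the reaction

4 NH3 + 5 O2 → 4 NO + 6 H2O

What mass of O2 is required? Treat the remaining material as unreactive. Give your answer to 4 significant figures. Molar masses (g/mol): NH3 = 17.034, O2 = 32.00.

Mass of pure NH3 = 49.14 g × 0.640 = 31.450 g.
n(NH3) = 31.450 g / 17.034 g/mol = 1.8463 mol.
From the equation the NH3:O2 mole ratio is 4:5, so n(O2) = 1.8463 × 5/4 = 2.3079 mol.
Mass of O2 = 2.3079 mol × 32.00 g/mol = 73.851 g.

73.85 g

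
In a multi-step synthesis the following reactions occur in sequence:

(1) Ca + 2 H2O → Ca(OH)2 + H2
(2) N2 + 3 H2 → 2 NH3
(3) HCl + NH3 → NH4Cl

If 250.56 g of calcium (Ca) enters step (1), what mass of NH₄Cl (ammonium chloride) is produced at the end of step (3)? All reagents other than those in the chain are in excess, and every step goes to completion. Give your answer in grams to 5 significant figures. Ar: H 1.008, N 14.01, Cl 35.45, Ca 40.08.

222.94 g

M(Ca) = 40.08 g/mol.
M(NH4Cl) = 14.01 + 4(1.008) + 35.45 = 53.492 g/mol.
n(Ca) = 250.56 / 40.08 = 6.25150 mol.
Reaction (1): Ca→H2 ratio 1:1 ⇒ n(H2) = 6.25150 mol.
Reaction (2): H2→NH3 ratio 3:2 ⇒ n(NH3) = 4.16766 mol.
Reaction (3): NH3→NH4Cl ratio 1:1 ⇒ n(NH4Cl) = 4.16766 mol.
Mass of NH4Cl = 4.16766 × 53.492 = 222.937 g.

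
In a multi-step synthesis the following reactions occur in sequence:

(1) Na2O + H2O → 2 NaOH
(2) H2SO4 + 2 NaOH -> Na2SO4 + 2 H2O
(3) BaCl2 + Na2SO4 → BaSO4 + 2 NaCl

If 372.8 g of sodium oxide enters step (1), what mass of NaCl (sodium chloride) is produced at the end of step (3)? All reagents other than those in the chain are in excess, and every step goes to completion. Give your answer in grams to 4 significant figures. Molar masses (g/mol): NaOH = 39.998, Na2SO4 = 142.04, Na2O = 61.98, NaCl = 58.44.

703.0 g

n(Na2O) = 372.8 / 61.98 = 6.0148 mol.
Reaction (1): Na2O→NaOH ratio 1:2 ⇒ n(NaOH) = 12.030 mol.
Reaction (2): NaOH→Na2SO4 ratio 2:1 ⇒ n(Na2SO4) = 6.0148 mol.
Reaction (3): Na2SO4→NaCl ratio 1:2 ⇒ n(NaCl) = 12.030 mol.
Mass of NaCl = 12.030 × 58.44 = 703.01 g.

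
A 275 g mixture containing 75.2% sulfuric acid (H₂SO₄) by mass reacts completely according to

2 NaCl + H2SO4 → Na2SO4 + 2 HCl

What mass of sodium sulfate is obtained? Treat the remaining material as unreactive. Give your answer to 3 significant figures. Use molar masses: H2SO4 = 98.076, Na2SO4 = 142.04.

300 g

Mass of pure H2SO4 = 275 g × 0.752 = 206.8 g.
n(H2SO4) = 206.8 g / 98.076 g/mol = 2.109 mol.
From the equation the H2SO4:Na2SO4 mole ratio is 1:1, so n(Na2SO4) = 2.109 × 1/1 = 2.109 mol.
Mass of Na2SO4 = 2.109 mol × 142.04 g/mol = 299.5 g.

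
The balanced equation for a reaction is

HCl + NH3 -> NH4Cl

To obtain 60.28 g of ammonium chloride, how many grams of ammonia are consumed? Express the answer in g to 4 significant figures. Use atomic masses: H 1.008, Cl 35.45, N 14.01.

M(NH4Cl) = 14.01 + 4(1.008) + 35.45 = 53.492 g/mol.
M(NH3) = 14.01 + 3(1.008) = 17.034 g/mol.
n(NH4Cl) = 60.280 g / 53.492 g/mol = 1.1269 mol.
From the equation the NH4Cl:NH3 mole ratio is 1:1, so n(NH3) = 1.1269 × 1/1 = 1.1269 mol.
Mass of NH3 = 1.1269 mol × 17.034 g/mol = 19.196 g.

19.20 g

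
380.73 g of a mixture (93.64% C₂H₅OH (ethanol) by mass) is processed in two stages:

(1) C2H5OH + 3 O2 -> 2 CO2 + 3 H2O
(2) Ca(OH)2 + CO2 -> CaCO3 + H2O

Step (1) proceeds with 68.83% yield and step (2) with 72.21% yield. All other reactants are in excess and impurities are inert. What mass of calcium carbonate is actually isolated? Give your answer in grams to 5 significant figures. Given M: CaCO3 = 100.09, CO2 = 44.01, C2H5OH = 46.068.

769.97 g

Pure C2H5OH = 380.73 × 0.9364 = 356.516 g.
n(C2H5OH) = 356.516 / 46.068 = 7.73890 mol.
Step 1 (C2H5OH:CO2 = 1:2): theoretical n(CO2) = 15.4778 mol; at 68.83% yield, n(CO2) = 10.6534 mol.
Step 2 (CO2:CaCO3 = 1:1): theoretical n(CaCO3) = 10.6534 mol, so theoretical mass = 10.6534 × 100.09 = 1066.30 g.
At 72.21% yield, actual mass of CaCO3 = 1066.30 × 0.7221 = 769.972 g.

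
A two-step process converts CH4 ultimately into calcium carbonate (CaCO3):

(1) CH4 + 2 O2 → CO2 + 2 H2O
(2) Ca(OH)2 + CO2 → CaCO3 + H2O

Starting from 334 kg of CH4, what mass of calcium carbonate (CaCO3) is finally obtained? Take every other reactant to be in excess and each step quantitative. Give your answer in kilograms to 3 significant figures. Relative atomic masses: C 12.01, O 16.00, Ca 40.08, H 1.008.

M(CH4) = 12.01 + 4(1.008) = 16.042 g/mol.
M(CaCO3) = 40.08 + 12.01 + 3(16.00) = 100.09 g/mol.
334 kg = 334000 g.
n(CH4) = 334000 / 16.042 = 20820 mol.
Step 1 gives a 1:1 ratio of CH4 to CO2, so n(CO2) = 20820 mol.
In step 2 the CO2:CaCO3 ratio is 1:1, so n(CaCO3) = 20820 mol.
Mass of CaCO3 = 20820 × 100.09 = 2.084 × 10^6 g = 2080 kg.

2080 kg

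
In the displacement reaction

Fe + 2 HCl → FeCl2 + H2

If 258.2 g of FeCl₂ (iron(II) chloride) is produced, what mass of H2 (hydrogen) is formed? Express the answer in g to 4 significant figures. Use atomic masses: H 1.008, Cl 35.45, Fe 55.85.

M(FeCl2) = 55.85 + 2(35.45) = 126.75 g/mol.
M(H2) = 2(1.008) = 2.016 g/mol.
n(FeCl2) = 258.20 g / 126.75 g/mol = 2.0371 mol.
From the equation the FeCl2:H2 mole ratio is 1:1, so n(H2) = 2.0371 × 1/1 = 2.0371 mol.
Mass of H2 = 2.0371 mol × 2.016 g/mol = 4.1068 g.

4.107 g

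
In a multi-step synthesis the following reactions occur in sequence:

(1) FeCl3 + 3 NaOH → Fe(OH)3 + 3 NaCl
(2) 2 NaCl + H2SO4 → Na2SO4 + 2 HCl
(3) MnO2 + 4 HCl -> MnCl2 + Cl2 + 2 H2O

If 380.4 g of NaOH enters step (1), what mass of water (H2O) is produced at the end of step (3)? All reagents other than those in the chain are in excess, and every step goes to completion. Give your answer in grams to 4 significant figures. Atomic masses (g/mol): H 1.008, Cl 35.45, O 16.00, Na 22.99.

85.67 g

M(NaOH) = 22.99 + 16.00 + 1.008 = 39.998 g/mol.
M(H2O) = 2(1.008) + 16.00 = 18.016 g/mol.
n(NaOH) = 380.4 / 39.998 = 9.5105 mol.
Reaction (1): NaOH→NaCl ratio 3:3 ⇒ n(NaCl) = 9.5105 mol.
Reaction (2): NaCl→HCl ratio 2:2 ⇒ n(HCl) = 9.5105 mol.
Reaction (3): HCl→H2O ratio 4:2 ⇒ n(H2O) = 4.7552 mol.
Mass of H2O = 4.7552 × 18.016 = 85.670 g.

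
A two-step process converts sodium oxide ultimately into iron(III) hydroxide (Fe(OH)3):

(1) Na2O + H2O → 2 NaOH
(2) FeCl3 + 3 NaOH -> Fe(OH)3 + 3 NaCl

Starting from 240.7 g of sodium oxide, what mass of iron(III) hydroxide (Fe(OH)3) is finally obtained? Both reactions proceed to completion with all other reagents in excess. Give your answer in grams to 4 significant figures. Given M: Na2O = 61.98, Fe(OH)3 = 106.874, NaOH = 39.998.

n(Na2O) = 240.70 / 61.98 = 3.8835 mol.
Step 1 gives a 1:2 ratio of Na2O to NaOH, so n(NaOH) = 7.7670 mol.
In step 2 the NaOH:Fe(OH)3 ratio is 3:1, so n(Fe(OH)3) = 2.5890 mol.
Mass of Fe(OH)3 = 2.5890 × 106.874 = 276.70 g.

276.7 g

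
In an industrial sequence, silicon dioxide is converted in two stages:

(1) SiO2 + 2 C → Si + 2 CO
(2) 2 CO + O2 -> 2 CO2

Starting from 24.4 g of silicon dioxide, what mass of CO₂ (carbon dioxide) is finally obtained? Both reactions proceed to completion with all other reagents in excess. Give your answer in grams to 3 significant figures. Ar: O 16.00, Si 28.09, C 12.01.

35.7 g

M(SiO2) = 28.09 + 2(16.00) = 60.09 g/mol.
M(CO2) = 12.01 + 2(16.00) = 44.01 g/mol.
n(SiO2) = 24.40 / 60.09 = 0.4061 mol.
Step 1 gives a 1:2 ratio of SiO2 to CO, so n(CO) = 0.8121 mol.
In step 2 the CO:CO2 ratio is 2:2, so n(CO2) = 0.8121 mol.
Mass of CO2 = 0.8121 × 44.01 = 35.74 g.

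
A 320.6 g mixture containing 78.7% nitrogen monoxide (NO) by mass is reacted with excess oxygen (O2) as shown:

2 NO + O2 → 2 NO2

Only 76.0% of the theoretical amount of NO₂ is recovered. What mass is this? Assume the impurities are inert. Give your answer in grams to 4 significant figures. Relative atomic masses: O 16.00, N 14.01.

294.0 g

Pure NO available = 320.6 g × 0.787 = 252.31 g.
M(NO) = 14.01 + 16.00 = 30.01 g/mol.
M(NO2) = 14.01 + 2(16.00) = 46.01 g/mol.
n(NO) = 252.31 g / 30.01 g/mol = 8.4076 mol.
From the equation the NO:NO2 mole ratio is 2:2, so n(NO2) = 8.4076 × 2/2 = 8.4076 mol.
Mass of NO2 = 8.4076 mol × 46.01 g/mol = 386.83 g.
Actual mass collected = 386.83 g × 0.760 = 293.99 g.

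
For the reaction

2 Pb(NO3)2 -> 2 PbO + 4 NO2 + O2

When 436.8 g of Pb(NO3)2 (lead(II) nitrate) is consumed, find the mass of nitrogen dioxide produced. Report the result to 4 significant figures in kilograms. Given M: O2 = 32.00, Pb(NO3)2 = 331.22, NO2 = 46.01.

0.1214 kg

n(Pb(NO3)2) = 436.80 g / 331.22 g/mol = 1.3188 mol.
From the equation the Pb(NO3)2:NO2 mole ratio is 2:4, so n(NO2) = 1.3188 × 4/2 = 2.6375 mol.
Mass of NO2 = 2.6375 mol × 46.01 g/mol = 121.35 g.
Converting to kg: 121.35 g = 0.1214 kg.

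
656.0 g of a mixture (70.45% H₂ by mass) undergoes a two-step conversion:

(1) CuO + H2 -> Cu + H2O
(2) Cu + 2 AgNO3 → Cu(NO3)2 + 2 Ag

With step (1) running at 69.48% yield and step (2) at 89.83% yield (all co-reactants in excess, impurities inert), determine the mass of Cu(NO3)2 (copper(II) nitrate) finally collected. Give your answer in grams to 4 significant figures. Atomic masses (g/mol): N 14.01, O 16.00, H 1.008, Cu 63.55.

26840 g

Pure H2 = 656.0 × 0.7045 = 462.15 g.
M(H2) = 2(1.008) = 2.016 g/mol.
M(Cu(NO3)2) = 63.55 + 2(14.01) + 6(16.00) = 187.57 g/mol.
n(H2) = 462.15 / 2.016 = 229.24 mol.
Step 1 (H2:Cu = 1:1): theoretical n(Cu) = 229.24 mol; at 69.48% yield, n(Cu) = 159.28 mol.
Step 2 (Cu:Cu(NO3)2 = 1:1): theoretical n(Cu(NO3)2) = 159.28 mol, so theoretical mass = 159.28 × 187.57 = 29876 g.
At 89.83% yield, actual mass of Cu(NO3)2 = 29876 × 0.8983 = 26837 g.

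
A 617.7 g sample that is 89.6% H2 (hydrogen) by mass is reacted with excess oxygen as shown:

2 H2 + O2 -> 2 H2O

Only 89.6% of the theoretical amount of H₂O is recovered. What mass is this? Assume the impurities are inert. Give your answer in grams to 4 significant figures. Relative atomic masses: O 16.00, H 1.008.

4432 g

Pure H2 available = 617.7 g × 0.896 = 553.46 g.
M(H2) = 2(1.008) = 2.016 g/mol.
M(H2O) = 2(1.008) + 16.00 = 18.016 g/mol.
n(H2) = 553.46 g / 2.016 g/mol = 274.53 mol.
From the equation the H2:H2O mole ratio is 2:2, so n(H2O) = 274.53 × 2/2 = 274.53 mol.
Mass of H2O = 274.53 mol × 18.016 g/mol = 4946.0 g.
Actual mass collected = 4946.0 g × 0.896 = 4431.6 g.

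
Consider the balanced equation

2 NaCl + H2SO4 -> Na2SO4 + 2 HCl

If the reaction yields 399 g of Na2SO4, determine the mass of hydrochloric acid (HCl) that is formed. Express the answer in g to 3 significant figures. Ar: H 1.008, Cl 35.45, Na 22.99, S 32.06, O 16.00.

M(Na2SO4) = 2(22.99) + 32.06 + 4(16.00) = 142.04 g/mol.
M(HCl) = 1.008 + 35.45 = 36.458 g/mol.
n(Na2SO4) = 399.0 g / 142.04 g/mol = 2.809 mol.
From the equation the Na2SO4:HCl mole ratio is 1:2, so n(HCl) = 2.809 × 2/1 = 5.618 mol.
Mass of HCl = 5.618 mol × 36.458 g/mol = 204.8 g.

205 g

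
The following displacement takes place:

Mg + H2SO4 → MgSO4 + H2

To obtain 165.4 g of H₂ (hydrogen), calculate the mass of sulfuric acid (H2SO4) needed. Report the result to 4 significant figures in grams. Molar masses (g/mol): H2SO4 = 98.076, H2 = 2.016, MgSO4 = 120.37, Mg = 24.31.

8047 g

n(H2) = 165.40 g / 2.016 g/mol = 82.044 mol.
From the equation the H2:H2SO4 mole ratio is 1:1, so n(H2SO4) = 82.044 × 1/1 = 82.044 mol.
Mass of H2SO4 = 82.044 mol × 98.076 g/mol = 8046.5 g.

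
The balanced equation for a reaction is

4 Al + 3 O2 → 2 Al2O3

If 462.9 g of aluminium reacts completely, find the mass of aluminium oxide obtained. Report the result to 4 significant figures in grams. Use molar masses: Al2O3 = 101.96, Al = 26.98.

n(Al) = 462.90 g / 26.98 g/mol = 17.157 mol.
From the equation the Al:Al2O3 mole ratio is 4:2, so n(Al2O3) = 17.157 × 2/4 = 8.5786 mol.
Mass of Al2O3 = 8.5786 mol × 101.96 g/mol = 874.67 g.

874.7 g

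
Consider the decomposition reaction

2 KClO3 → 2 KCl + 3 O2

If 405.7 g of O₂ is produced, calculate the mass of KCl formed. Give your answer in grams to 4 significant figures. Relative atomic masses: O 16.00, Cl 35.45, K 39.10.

630.1 g

M(O2) = 2(16.00) = 32.00 g/mol.
M(KCl) = 39.10 + 35.45 = 74.55 g/mol.
n(O2) = 405.70 g / 32.00 g/mol = 12.678 mol.
From the equation the O2:KCl mole ratio is 3:2, so n(KCl) = 12.678 × 2/3 = 8.4521 mol.
Mass of KCl = 8.4521 mol × 74.55 g/mol = 630.10 g.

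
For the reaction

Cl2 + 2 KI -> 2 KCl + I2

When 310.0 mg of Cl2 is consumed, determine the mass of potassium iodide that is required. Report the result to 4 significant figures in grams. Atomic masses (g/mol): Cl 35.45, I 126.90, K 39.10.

1.452 g

M(Cl2) = 2(35.45) = 70.90 g/mol.
M(KI) = 39.10 + 126.90 = 166.00 g/mol.
Convert: 310.0 mg = 0.31000 g.
n(Cl2) = 0.31000 g / 70.90 g/mol = 0.0043724 mol.
From the equation the Cl2:KI mole ratio is 1:2, so n(KI) = 0.0043724 × 2/1 = 0.0087447 mol.
Mass of KI = 0.0087447 mol × 166.00 g/mol = 1.4516 g.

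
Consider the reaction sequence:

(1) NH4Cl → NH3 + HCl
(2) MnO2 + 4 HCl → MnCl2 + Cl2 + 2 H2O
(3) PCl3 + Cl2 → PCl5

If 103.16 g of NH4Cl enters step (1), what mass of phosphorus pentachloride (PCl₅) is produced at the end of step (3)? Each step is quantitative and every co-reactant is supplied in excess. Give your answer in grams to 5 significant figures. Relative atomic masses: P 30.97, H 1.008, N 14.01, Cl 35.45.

M(NH4Cl) = 14.01 + 4(1.008) + 35.45 = 53.492 g/mol.
M(PCl5) = 30.97 + 5(35.45) = 208.22 g/mol.
n(NH4Cl) = 103.16 / 53.492 = 1.92851 mol.
Reaction (1): NH4Cl→HCl ratio 1:1 ⇒ n(HCl) = 1.92851 mol.
Reaction (2): HCl→Cl2 ratio 4:1 ⇒ n(Cl2) = 0.482128 mol.
Reaction (3): Cl2→PCl5 ratio 1:1 ⇒ n(PCl5) = 0.482128 mol.
Mass of PCl5 = 0.482128 × 208.22 = 100.389 g.

100.39 g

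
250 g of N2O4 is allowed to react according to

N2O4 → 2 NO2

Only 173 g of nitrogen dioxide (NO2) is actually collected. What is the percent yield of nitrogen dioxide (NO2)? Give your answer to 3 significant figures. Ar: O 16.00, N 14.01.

M(N2O4) = 2(14.01) + 4(16.00) = 92.02 g/mol.
M(NO2) = 14.01 + 2(16.00) = 46.01 g/mol.
n(N2O4) = 250.0 g / 92.02 g/mol = 2.717 mol.
From the equation the N2O4:NO2 mole ratio is 1:2, so n(NO2) = 2.717 × 2/1 = 5.434 mol.
Mass of NO2 = 5.434 mol × 46.01 g/mol = 250.0 g.
This is the theoretical yield. Percent yield = 173 g / 250.0 g × 100% = 69.20%.

69.2 %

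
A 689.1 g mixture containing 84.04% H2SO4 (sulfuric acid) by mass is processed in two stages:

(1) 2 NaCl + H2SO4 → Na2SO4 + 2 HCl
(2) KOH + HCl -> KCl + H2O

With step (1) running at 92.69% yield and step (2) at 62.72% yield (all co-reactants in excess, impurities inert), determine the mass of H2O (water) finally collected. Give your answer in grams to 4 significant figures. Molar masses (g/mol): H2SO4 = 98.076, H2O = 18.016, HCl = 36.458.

123.7 g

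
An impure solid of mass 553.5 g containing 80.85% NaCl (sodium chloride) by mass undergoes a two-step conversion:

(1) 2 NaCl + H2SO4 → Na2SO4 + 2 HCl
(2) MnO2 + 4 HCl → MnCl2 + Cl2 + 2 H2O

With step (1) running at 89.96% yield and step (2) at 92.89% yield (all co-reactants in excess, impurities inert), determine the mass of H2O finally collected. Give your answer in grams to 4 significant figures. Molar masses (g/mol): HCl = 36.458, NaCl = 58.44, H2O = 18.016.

57.64 g

Pure NaCl = 553.5 × 0.8085 = 447.50 g.
n(NaCl) = 447.50 / 58.44 = 7.6575 mol.
Step 1 (NaCl:HCl = 2:2): theoretical n(HCl) = 7.6575 mol; at 89.96% yield, n(HCl) = 6.8887 mol.
Step 2 (HCl:H2O = 4:2): theoretical n(H2O) = 3.4443 mol, so theoretical mass = 3.4443 × 18.016 = 62.053 g.
At 92.89% yield, actual mass of H2O = 62.053 × 0.9289 = 57.641 g.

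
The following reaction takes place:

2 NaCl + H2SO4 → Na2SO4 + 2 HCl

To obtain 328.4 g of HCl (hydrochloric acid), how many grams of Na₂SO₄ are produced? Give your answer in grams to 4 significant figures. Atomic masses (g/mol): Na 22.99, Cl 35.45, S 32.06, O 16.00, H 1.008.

639.7 g

M(HCl) = 1.008 + 35.45 = 36.458 g/mol.
M(Na2SO4) = 2(22.99) + 32.06 + 4(16.00) = 142.04 g/mol.
n(HCl) = 328.40 g / 36.458 g/mol = 9.0076 mol.
From the equation the HCl:Na2SO4 mole ratio is 2:1, so n(Na2SO4) = 9.0076 × 1/2 = 4.5038 mol.
Mass of Na2SO4 = 4.5038 mol × 142.04 g/mol = 639.72 g.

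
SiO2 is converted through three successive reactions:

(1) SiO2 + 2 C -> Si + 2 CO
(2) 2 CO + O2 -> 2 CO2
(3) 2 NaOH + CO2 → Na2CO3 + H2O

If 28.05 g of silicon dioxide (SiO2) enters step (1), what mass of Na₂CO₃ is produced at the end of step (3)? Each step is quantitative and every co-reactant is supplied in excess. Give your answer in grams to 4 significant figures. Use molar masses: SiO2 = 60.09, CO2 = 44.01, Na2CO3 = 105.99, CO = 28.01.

n(SiO2) = 28.05 / 60.09 = 0.46680 mol.
Reaction (1): SiO2→CO ratio 1:2 ⇒ n(CO) = 0.93360 mol.
Reaction (2): CO→CO2 ratio 2:2 ⇒ n(CO2) = 0.93360 mol.
Reaction (3): CO2→Na2CO3 ratio 1:1 ⇒ n(Na2CO3) = 0.93360 mol.
Mass of Na2CO3 = 0.93360 × 105.99 = 98.952 g.

98.95 g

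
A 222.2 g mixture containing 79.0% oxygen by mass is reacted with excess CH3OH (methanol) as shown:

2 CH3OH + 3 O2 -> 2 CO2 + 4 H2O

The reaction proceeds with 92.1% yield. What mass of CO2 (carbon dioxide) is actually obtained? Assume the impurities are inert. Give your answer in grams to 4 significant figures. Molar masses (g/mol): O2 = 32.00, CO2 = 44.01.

148.2 g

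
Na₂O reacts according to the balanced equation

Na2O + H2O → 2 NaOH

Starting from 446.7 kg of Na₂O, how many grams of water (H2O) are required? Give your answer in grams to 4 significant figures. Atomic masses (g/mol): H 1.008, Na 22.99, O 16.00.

M(Na2O) = 2(22.99) + 16.00 = 61.98 g/mol.
M(H2O) = 2(1.008) + 16.00 = 18.016 g/mol.
Convert: 446.7 kg = 446700 g.
n(Na2O) = 446700 g / 61.98 g/mol = 7207.2 mol.
From the equation the Na2O:H2O mole ratio is 1:1, so n(H2O) = 7207.2 × 1/1 = 7207.2 mol.
Mass of H2O = 7207.2 mol × 18.016 g/mol = 129840 g.

129800 g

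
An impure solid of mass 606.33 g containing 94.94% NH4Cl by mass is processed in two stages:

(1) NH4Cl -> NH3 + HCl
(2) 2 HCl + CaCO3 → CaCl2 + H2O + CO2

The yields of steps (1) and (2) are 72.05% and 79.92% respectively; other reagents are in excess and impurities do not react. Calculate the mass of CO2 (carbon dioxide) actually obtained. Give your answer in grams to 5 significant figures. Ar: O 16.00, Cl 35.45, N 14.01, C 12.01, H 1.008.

Pure NH4Cl = 606.33 × 0.9494 = 575.650 g.
M(NH4Cl) = 14.01 + 4(1.008) + 35.45 = 53.492 g/mol.
M(CO2) = 12.01 + 2(16.00) = 44.01 g/mol.
n(NH4Cl) = 575.650 / 53.492 = 10.7614 mol.
Step 1 (NH4Cl:HCl = 1:1): theoretical n(HCl) = 10.7614 mol; at 72.05% yield, n(HCl) = 7.75360 mol.
Step 2 (HCl:CO2 = 2:1): theoretical n(CO2) = 3.87680 mol, so theoretical mass = 3.87680 × 44.01 = 170.618 g.
At 79.92% yield, actual mass of CO2 = 170.618 × 0.7992 = 136.358 g.

136.36 g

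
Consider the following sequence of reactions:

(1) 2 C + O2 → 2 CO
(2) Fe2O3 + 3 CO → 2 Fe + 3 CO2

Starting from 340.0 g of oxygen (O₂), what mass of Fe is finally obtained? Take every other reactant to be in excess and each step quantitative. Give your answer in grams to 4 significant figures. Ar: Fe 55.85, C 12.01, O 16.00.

791.2 g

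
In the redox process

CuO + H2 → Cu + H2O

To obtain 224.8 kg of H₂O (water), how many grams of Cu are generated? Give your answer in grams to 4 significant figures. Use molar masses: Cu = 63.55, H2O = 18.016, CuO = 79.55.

793000 g

Convert: 224.8 kg = 224800 g.
n(H2O) = 224800 g / 18.016 g/mol = 12478 mol.
From the equation the H2O:Cu mole ratio is 1:1, so n(Cu) = 12478 × 1/1 = 12478 mol.
Mass of Cu = 12478 mol × 63.55 g/mol = 792960 g.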